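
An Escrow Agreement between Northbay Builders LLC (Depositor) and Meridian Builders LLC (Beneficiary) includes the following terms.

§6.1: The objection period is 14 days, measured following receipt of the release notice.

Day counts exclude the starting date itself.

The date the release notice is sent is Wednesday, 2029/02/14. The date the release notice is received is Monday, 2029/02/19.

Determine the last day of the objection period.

The last day of the objection period: 14 calendar days after 2029/02/19 is 2029/03/05.

2029/03/05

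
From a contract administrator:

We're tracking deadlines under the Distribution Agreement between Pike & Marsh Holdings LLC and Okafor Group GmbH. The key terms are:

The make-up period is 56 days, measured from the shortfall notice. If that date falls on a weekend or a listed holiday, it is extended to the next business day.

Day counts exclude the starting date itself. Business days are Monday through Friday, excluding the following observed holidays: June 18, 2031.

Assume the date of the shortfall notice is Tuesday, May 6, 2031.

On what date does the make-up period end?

July 1, 2031

The last day of the make-up period: May 6, 2031 + 56 days = July 1, 2031. July 1, 2031 is a Tuesday and is not a listed holiday, so no roll-forward applies.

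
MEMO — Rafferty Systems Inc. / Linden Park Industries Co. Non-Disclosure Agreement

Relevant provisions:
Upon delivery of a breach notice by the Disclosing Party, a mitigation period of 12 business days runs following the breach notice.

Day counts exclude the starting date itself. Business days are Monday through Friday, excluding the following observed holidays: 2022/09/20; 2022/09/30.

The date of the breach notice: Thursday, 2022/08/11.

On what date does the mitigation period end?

2022/08/29

From Thursday, 2022/08/11, 12 business days (Aug 12, Aug 15, Aug 16, Aug 17, …, Aug 25, Aug 26, Aug 29, skipping weekends) brings us to Monday, 2022/08/29, which is the last day of the mitigation period.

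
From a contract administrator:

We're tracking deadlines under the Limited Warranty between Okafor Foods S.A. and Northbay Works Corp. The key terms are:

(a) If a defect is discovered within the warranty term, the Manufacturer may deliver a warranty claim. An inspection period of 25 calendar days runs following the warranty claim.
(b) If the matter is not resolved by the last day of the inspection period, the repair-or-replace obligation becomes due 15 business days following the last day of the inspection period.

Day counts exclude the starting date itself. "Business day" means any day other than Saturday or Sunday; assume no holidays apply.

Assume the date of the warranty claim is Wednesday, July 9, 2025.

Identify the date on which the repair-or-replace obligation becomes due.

The last day of the inspection period: July 9, 2025 + 25 days = August 3, 2025.
From Sunday, August 3, 2025, 15 business days (Aug 4, Aug 5, Aug 6, Aug 7, …, Aug 20, Aug 21, Aug 22, skipping weekends) brings us to Friday, August 22, 2025, which is the date on which the repair-or-replace obligation becomes due.

August 22, 2025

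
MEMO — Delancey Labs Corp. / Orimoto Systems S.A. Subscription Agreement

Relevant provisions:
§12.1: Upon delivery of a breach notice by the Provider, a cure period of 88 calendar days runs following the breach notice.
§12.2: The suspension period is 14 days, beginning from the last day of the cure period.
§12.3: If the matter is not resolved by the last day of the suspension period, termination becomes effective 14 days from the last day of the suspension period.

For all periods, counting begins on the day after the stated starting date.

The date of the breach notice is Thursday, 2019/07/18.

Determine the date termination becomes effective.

2019/11/11

The last day of the cure period: 2019/07/18 + 88 days = 2019/10/14.
Adding 14 calendar days to 2019/10/14 gives 2019/10/28, which is the last day of the suspension period.
Adding 14 calendar days to 2019/10/28 gives 2019/11/11, which is the date termination becomes effective.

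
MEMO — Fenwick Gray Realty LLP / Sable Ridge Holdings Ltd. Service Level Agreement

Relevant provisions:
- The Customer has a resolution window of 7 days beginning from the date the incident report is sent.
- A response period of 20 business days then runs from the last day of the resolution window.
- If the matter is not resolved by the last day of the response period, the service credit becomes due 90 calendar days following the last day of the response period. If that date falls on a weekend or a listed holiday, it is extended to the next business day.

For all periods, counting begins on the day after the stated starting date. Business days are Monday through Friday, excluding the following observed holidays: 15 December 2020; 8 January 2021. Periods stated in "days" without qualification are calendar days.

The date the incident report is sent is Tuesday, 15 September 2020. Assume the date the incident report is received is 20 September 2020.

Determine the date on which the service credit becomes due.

18 January 2021

The last day of the resolution window: 7 calendar days after 15 September 2020 is 22 September 2020.
The last day of the response period: 20 business days after Tuesday, 22 September 2020, skipping weekends — Sep 23, Sep 24, Sep 25, Sep 28, …, Oct 16, Oct 19, Oct 20 — lands on Tuesday, 20 October 2020.
The date on which the service credit becomes due: 90 calendar days after 20 October 2020 is 18 January 2021. 18 January 2021 is a Monday and is not a listed holiday, so no roll-forward applies.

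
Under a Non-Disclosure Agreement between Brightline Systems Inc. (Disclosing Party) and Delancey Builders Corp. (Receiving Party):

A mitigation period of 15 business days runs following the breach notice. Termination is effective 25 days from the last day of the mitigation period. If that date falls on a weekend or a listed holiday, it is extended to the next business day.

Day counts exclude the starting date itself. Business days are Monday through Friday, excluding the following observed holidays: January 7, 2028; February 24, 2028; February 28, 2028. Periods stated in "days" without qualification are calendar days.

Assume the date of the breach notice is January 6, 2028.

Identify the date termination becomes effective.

The last day of the mitigation period: counting 15 business days from Thursday, January 6, 2028 (Jan 10, Jan 11, Jan 12, Jan 13, …, Jan 26, Jan 27, Jan 28, skipping weekends and the listed holiday on Jan 7) reaches Friday, January 28, 2028.
The date termination becomes effective: 25 calendar days after January 28, 2028 is February 22, 2028. February 22, 2028 is a Tuesday and is not a listed holiday, so no roll-forward applies.

February 22, 2028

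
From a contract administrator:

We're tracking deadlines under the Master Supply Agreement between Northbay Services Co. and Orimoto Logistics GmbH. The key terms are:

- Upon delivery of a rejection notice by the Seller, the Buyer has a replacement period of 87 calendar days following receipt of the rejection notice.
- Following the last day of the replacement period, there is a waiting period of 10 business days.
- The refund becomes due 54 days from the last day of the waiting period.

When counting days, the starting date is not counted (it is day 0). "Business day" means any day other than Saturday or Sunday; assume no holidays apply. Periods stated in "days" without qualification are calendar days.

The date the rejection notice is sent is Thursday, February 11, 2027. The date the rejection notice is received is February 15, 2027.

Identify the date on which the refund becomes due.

July 20, 2027

The last day of the replacement period: 87 calendar days after February 15, 2027 is May 13, 2027.
The last day of the waiting period: 10 business days after Thursday, May 13, 2027, skipping weekends — May 14, May 17, May 18, May 19, May 20, May 21, May 24, May 25, May 26, May 27 — lands on Thursday, May 27, 2027.
The date on which the refund becomes due: 54 calendar days after May 27, 2027 is July 20, 2027.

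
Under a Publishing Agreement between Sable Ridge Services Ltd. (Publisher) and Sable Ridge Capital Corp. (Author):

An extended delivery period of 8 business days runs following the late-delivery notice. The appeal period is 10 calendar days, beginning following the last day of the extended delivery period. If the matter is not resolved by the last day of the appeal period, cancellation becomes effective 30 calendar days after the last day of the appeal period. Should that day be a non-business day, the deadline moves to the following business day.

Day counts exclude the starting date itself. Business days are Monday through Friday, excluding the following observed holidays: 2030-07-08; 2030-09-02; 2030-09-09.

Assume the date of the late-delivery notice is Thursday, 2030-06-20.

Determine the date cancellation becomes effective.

2030-08-12

From Thursday, 2030-06-20, 8 business days (Jun 21, Jun 24, Jun 25, Jun 26, Jun 27, Jun 28, Jul 1, Jul 2, skipping weekends) brings us to Tuesday, 2030-07-02, which is the last day of the extended delivery period.
Adding 10 calendar days to 2030-07-02 gives 2030-07-12, which is the last day of the appeal period.
The date cancellation becomes effective: 30 calendar days after 2030-07-12 is 2030-08-11. That falls on a Sunday, so it rolls to the next business day, Monday, 2030-08-12.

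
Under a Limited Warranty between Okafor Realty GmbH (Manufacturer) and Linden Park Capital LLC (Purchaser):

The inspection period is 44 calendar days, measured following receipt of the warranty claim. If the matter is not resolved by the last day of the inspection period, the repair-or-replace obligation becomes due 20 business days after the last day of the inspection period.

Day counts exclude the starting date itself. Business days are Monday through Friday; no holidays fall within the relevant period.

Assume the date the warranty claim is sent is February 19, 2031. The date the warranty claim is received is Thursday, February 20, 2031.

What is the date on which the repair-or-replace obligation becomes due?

May 2, 2031

The last day of the inspection period: 44 calendar days after February 20, 2031 is April 5, 2031.
From Saturday, April 5, 2031, 20 business days (Apr 7, Apr 8, Apr 9, Apr 10, …, Apr 30, May 1, May 2, skipping weekends) brings us to Friday, May 2, 2031, which is the date on which the repair-or-replace obligation becomes due.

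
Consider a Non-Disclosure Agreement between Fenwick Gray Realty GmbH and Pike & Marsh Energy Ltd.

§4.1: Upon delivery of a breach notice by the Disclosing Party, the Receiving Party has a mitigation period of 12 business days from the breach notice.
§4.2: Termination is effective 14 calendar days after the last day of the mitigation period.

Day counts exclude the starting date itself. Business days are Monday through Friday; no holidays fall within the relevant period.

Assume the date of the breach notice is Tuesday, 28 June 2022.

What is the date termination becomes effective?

The last day of the mitigation period: 12 business days after Tuesday, 28 June 2022, skipping weekends — Jun 29, Jun 30, Jul 1, Jul 4, …, Jul 12, Jul 13, Jul 14 — lands on Thursday, 14 July 2022.
Adding 14 calendar days to 14 July 2022 gives 28 July 2022, which is the date termination becomes effective.

28 July 2022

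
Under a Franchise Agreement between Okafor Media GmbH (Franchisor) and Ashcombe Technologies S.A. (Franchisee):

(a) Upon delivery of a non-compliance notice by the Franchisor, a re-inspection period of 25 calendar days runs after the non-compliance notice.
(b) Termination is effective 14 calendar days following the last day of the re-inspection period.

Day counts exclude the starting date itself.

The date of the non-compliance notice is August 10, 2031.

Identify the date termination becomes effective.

September 18, 2031

The last day of the re-inspection period: 25 calendar days after August 10, 2031 is September 4, 2031.
Adding 14 calendar days to September 4, 2031 gives September 18, 2031, which is the date termination becomes effective.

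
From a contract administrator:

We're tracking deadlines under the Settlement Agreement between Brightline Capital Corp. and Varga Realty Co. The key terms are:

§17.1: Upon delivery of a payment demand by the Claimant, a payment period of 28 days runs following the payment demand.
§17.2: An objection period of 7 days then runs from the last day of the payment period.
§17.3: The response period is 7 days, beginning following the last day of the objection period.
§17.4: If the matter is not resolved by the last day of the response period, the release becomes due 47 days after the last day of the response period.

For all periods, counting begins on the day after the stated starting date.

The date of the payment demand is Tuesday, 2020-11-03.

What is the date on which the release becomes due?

The last day of the payment period: 2020-11-03 + 28 days = 2020-12-01.
The last day of the objection period: 7 calendar days after 2020-12-01 is 2020-12-08.
Adding 7 calendar days to 2020-12-08 gives 2020-12-15, which is the last day of the response period.
The date on which the release becomes due: 2020-12-15 + 47 days = 2021-01-31.

2021-01-31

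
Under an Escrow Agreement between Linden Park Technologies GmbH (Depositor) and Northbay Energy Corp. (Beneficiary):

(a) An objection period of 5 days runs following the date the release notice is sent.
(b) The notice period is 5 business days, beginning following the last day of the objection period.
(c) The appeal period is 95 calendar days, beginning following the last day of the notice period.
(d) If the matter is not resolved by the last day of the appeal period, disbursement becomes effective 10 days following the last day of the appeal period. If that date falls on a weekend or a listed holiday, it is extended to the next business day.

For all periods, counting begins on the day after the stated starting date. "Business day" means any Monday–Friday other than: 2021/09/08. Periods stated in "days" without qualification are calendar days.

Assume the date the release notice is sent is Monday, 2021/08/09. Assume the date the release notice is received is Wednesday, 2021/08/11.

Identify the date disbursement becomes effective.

2021/12/03

Adding 5 calendar days to 2021/08/09 gives 2021/08/14, which is the last day of the objection period.
The last day of the notice period: 5 business days after Saturday, 2021/08/14, skipping weekends — Aug 16, Aug 17, Aug 18, Aug 19, Aug 20 — lands on Friday, 2021/08/20.
The last day of the appeal period: 95 calendar days after 2021/08/20 is 2021/11/23.
The date disbursement becomes effective: 10 calendar days after 2021/11/23 is 2021/12/03. 2021/12/03 is a Friday and is not a listed holiday, so no roll-forward applies.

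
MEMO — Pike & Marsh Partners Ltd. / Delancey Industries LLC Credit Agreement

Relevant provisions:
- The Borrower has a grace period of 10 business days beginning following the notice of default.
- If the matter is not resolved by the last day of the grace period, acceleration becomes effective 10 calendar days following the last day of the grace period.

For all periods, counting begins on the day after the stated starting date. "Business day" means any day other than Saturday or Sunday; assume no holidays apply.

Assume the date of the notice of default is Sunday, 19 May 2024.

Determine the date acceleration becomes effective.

10 June 2024

The last day of the grace period: 10 business days after Sunday, 19 May 2024, skipping weekends — May 20, May 21, May 22, May 23, May 24, May 27, May 28, May 29, May 30, May 31 — lands on Friday, 31 May 2024.
The date acceleration becomes effective: 10 calendar days after 31 May 2024 is 10 June 2024.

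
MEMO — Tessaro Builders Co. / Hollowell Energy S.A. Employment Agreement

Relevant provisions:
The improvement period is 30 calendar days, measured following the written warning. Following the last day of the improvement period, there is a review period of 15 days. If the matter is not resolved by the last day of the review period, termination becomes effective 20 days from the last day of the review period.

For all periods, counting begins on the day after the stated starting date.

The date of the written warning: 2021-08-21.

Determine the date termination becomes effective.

The last day of the improvement period: 30 calendar days after 2021-08-21 is 2021-09-20.
The last day of the review period: 2021-09-20 + 15 days = 2021-10-05.
The date termination becomes effective: 2021-10-05 + 20 days = 2021-10-25.

2021-10-25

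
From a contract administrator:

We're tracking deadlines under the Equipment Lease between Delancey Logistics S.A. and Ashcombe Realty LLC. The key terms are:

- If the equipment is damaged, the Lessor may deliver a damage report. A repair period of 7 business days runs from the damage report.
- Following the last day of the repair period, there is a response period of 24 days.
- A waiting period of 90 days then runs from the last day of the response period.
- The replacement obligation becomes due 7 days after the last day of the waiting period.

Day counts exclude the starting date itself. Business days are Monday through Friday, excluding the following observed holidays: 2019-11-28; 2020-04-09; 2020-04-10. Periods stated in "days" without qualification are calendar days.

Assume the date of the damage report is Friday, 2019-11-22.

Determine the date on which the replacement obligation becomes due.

From Friday, 2019-11-22, 7 business days (Nov 25, Nov 26, Nov 27, Nov 29, Dec 2, Dec 3, Dec 4, skipping weekends and the listed holiday on Nov 28) brings us to Wednesday, 2019-12-04, which is the last day of the repair period.
The last day of the response period: 2019-12-04 + 24 days = 2019-12-28.
The last day of the waiting period: 90 calendar days after 2019-12-28 is 2020-03-27.
The date on which the replacement obligation becomes due: 2020-03-27 + 7 days = 2020-04-03.

2020-04-03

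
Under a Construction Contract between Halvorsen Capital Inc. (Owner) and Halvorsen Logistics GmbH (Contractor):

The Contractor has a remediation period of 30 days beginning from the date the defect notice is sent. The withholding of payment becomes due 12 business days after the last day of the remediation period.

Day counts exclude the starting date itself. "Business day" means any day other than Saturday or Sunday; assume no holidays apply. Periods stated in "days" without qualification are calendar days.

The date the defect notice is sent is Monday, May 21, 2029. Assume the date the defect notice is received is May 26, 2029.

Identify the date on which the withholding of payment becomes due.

The last day of the remediation period: 30 calendar days after May 21, 2029 is June 20, 2029.
The date on which the withholding of payment becomes due: 12 business days after Wednesday, June 20, 2029, skipping weekends — Jun 21, Jun 22, Jun 25, Jun 26, …, Jul 4, Jul 5, Jul 6 — lands on Friday, July 6, 2029.

July 6, 2029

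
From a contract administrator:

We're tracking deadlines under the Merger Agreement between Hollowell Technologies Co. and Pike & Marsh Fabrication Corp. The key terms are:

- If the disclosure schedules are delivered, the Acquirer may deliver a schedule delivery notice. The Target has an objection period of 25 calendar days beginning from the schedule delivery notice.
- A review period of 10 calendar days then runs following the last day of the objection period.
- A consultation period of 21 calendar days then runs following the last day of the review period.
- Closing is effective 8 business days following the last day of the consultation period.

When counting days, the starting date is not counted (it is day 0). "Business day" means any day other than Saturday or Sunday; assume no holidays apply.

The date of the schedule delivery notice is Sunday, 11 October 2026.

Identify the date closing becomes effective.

The last day of the objection period: 25 calendar days after 11 October 2026 is 5 November 2026.
Adding 10 calendar days to 5 November 2026 gives 15 November 2026, which is the last day of the review period.
Adding 21 calendar days to 15 November 2026 gives 6 December 2026, which is the last day of the consultation period.
The date closing becomes effective: 8 business days after Sunday, 6 December 2026, skipping weekends — Dec 7, Dec 8, Dec 9, Dec 10, Dec 11, Dec 14, Dec 15, Dec 16 — lands on Wednesday, 16 December 2026.

16 December 2026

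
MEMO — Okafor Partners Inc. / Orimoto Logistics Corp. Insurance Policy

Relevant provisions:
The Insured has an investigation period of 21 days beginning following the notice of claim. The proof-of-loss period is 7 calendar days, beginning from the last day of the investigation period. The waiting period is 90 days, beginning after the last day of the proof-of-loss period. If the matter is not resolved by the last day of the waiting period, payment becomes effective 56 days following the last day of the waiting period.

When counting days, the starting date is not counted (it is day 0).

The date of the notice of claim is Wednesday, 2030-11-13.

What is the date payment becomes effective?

2031-05-06

The last day of the investigation period: 2030-11-13 + 21 days = 2030-12-04.
The last day of the proof-of-loss period: 7 calendar days after 2030-12-04 is 2030-12-11.
The last day of the waiting period: 90 calendar days after 2030-12-11 is 2031-03-11.
The date payment becomes effective: 2031-03-11 + 56 days = 2031-05-06.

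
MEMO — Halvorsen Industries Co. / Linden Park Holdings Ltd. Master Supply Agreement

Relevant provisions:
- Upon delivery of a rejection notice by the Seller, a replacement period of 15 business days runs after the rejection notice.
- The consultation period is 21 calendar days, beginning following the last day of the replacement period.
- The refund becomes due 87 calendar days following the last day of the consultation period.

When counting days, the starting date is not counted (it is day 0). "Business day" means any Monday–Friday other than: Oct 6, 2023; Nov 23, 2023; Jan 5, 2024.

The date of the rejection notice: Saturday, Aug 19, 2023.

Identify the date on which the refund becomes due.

Dec 25, 2023

The last day of the replacement period: 15 business days after Saturday, Aug 19, 2023, skipping weekends — Aug 21, Aug 22, Aug 23, Aug 24, …, Sep 6, Sep 7, Sep 8 — lands on Friday, Sep 8, 2023.
The last day of the consultation period: Sep 8, 2023 + 21 days = Sep 29, 2023.
The date on which the refund becomes due: Sep 29, 2023 + 87 days = Dec 25, 2023.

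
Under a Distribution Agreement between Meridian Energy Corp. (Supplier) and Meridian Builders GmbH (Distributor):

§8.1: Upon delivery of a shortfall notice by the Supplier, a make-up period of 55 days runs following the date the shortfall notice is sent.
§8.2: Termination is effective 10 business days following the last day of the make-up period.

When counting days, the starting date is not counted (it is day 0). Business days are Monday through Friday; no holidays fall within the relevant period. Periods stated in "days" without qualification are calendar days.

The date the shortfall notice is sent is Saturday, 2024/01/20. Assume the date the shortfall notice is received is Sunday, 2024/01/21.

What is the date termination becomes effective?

Adding 55 calendar days to 2024/01/20 gives 2024/03/15, which is the last day of the make-up period.
The date termination becomes effective: 10 business days after Friday, 2024/03/15, skipping weekends — Mar 18, Mar 19, Mar 20, Mar 21, Mar 22, Mar 25, Mar 26, Mar 27, Mar 28, Mar 29 — lands on Friday, 2024/03/29.

2024/03/29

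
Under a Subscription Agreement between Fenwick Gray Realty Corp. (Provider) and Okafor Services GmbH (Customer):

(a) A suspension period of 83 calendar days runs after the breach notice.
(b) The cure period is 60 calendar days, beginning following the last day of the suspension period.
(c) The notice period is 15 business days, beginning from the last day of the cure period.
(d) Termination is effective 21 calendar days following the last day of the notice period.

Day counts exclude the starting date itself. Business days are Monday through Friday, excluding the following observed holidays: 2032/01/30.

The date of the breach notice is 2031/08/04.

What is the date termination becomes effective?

2032/02/05

Adding 83 calendar days to 2031/08/04 gives 2031/10/26, which is the last day of the suspension period.
The last day of the cure period: 2031/10/26 + 60 days = 2031/12/25.
The last day of the notice period: 15 business days after Thursday, 2031/12/25, skipping weekends — Dec 26, Dec 29, Dec 30, Dec 31, …, Jan 13, Jan 14, Jan 15 — lands on Thursday, 2032/01/15.
Adding 21 calendar days to 2032/01/15 gives 2032/02/05, which is the date termination becomes effective.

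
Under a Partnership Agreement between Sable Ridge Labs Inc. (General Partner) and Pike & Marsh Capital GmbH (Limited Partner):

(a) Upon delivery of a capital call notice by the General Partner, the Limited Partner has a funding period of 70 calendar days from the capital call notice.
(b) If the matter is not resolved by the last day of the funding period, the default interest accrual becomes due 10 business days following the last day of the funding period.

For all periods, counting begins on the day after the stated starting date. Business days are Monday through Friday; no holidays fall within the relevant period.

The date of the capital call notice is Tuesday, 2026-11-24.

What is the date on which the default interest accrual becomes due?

Adding 70 calendar days to 2026-11-24 gives 2027-02-02, which is the last day of the funding period.
From Tuesday, 2027-02-02, 10 business days (Feb 3, Feb 4, Feb 5, Feb 8, Feb 9, Feb 10, Feb 11, Feb 12, Feb 15, Feb 16, skipping weekends) brings us to Tuesday, 2027-02-16, which is the date on which the default interest accrual becomes due.

2027-02-16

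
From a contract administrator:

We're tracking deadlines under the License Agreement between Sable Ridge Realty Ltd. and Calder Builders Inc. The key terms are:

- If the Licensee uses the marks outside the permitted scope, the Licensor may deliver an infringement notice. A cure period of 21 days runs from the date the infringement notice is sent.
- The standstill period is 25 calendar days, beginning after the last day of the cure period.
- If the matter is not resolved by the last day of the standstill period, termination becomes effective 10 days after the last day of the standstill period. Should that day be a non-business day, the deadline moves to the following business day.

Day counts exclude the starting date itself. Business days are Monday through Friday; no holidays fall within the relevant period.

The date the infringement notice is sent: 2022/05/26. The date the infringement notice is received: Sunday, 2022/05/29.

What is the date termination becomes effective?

The last day of the cure period: 2022/05/26 + 21 days = 2022/06/16.
The last day of the standstill period: 25 calendar days after 2022/06/16 is 2022/07/11.
Adding 10 calendar days to 2022/07/11 gives 2022/07/21, which is the date termination becomes effective. 2022/07/21 is a Thursday, so no roll-forward applies.

2022/07/21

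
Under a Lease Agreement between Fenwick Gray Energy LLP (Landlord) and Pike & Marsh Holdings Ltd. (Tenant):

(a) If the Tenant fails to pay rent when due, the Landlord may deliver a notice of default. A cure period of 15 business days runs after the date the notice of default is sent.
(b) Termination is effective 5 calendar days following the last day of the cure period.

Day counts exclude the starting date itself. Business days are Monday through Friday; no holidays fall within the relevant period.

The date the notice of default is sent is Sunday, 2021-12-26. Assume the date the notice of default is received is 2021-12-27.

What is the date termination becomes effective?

The last day of the cure period: 15 business days after Sunday, 2021-12-26, skipping weekends — Dec 27, Dec 28, Dec 29, Dec 30, …, Jan 12, Jan 13, Jan 14 — lands on Friday, 2022-01-14.
The date termination becomes effective: 5 calendar days after 2022-01-14 is 2022-01-19.

2022-01-19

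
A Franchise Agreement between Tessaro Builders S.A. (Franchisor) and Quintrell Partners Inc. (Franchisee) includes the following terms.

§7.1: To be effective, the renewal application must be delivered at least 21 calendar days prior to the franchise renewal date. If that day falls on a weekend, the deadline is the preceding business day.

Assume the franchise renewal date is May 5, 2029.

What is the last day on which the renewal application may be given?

Apr 13, 2029

Counting back 21 calendar days from May 5, 2029 gives Apr 14, 2029. That is a Saturday, so the deadline moves back to Friday, Apr 13, 2029.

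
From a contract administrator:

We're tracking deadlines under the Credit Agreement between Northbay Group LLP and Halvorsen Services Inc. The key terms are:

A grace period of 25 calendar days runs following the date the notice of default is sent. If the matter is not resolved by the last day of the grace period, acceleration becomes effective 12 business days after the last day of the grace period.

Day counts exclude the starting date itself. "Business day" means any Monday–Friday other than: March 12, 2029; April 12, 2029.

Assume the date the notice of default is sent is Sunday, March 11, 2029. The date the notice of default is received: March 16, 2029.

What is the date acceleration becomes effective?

The last day of the grace period: March 11, 2029 + 25 days = April 5, 2029.
From Thursday, April 5, 2029, 12 business days (Apr 6, Apr 9, Apr 10, Apr 11, …, Apr 20, Apr 23, Apr 24, skipping weekends and the listed holiday on Apr 12) brings us to Tuesday, April 24, 2029, which is the date acceleration becomes effective.

April 24, 2029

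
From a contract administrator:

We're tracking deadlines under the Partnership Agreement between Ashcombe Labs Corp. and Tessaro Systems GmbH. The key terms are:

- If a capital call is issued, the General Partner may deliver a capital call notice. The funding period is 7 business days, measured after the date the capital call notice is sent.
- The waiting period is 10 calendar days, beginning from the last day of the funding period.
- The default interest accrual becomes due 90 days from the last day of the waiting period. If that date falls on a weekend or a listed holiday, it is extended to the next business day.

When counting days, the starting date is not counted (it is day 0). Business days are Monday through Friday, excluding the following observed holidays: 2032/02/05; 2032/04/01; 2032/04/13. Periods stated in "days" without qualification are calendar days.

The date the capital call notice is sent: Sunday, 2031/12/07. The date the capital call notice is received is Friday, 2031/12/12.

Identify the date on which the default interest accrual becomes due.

The last day of the funding period: counting 7 business days from Sunday, 2031/12/07 (Dec 8, Dec 9, Dec 10, Dec 11, Dec 12, Dec 15, Dec 16, skipping weekends) reaches Tuesday, 2031/12/16.
The last day of the waiting period: 10 calendar days after 2031/12/16 is 2031/12/26.
The date on which the default interest accrual becomes due: 90 calendar days after 2031/12/26 is 2032/03/25. 2032/03/25 is a Thursday and is not a listed holiday, so no roll-forward applies.

2032/03/25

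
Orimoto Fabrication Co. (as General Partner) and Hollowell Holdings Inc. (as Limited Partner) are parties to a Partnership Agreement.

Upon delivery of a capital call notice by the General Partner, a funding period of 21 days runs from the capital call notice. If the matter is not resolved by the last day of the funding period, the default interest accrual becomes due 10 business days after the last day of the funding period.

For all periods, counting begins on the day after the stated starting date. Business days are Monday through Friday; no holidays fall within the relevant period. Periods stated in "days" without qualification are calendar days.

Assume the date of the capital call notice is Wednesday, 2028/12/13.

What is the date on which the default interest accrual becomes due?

The last day of the funding period: 2028/12/13 + 21 days = 2029/01/03.
The date on which the default interest accrual becomes due: counting 10 business days from Wednesday, 2029/01/03 (Jan 4, Jan 5, Jan 8, Jan 9, Jan 10, Jan 11, Jan 12, Jan 15, Jan 16, Jan 17, skipping weekends) reaches Wednesday, 2029/01/17.

2029/01/17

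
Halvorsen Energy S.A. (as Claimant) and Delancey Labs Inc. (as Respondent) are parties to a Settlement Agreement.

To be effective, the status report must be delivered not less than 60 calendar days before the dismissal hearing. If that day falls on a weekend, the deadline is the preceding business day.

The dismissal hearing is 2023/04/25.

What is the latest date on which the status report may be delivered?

2023/02/24

2023/04/25 minus 60 days is 2023/02/24. That is a Friday, so no adjustment is needed.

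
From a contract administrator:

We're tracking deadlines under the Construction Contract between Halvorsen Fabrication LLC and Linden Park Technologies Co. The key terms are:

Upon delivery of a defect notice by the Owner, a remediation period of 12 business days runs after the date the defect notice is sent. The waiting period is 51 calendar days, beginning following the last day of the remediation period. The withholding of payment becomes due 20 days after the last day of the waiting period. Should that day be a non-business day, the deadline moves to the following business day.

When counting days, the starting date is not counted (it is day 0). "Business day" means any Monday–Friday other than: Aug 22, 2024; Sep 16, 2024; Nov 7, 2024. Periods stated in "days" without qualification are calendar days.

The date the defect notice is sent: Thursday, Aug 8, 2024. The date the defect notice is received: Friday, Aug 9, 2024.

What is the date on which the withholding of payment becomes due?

From Thursday, Aug 8, 2024, 12 business days (Aug 9, Aug 12, Aug 13, Aug 14, …, Aug 23, Aug 26, Aug 27, skipping weekends and the listed holiday on Aug 22) brings us to Tuesday, Aug 27, 2024, which is the last day of the remediation period.
Adding 51 calendar days to Aug 27, 2024 gives Oct 17, 2024, which is the last day of the waiting period.
Adding 20 calendar days to Oct 17, 2024 gives Nov 6, 2024, which is the date on which the withholding of payment becomes due. Nov 6, 2024 is a Wednesday and is not a listed holiday, so no roll-forward applies.

Nov 6, 2024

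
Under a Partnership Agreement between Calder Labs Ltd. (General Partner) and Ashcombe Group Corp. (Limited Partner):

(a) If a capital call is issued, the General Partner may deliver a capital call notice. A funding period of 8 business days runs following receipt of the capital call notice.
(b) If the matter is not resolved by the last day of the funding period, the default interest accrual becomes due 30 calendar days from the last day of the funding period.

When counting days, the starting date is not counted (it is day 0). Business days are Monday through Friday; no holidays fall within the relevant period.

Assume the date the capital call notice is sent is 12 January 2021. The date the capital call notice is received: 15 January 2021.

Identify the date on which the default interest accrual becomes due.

26 February 2021

The last day of the funding period: counting 8 business days from Friday, 15 January 2021 (Jan 18, Jan 19, Jan 20, Jan 21, Jan 22, Jan 25, Jan 26, Jan 27, skipping weekends) reaches Wednesday, 27 January 2021.
The date on which the default interest accrual becomes due: 27 January 2021 + 30 days = 26 February 2021.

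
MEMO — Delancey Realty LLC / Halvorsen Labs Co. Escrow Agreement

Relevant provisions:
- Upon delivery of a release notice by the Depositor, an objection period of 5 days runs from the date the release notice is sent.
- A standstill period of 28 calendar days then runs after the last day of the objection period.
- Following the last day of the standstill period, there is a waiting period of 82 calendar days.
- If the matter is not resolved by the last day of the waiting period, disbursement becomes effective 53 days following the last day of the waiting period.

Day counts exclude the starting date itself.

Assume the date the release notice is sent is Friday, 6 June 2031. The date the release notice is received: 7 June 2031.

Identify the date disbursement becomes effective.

21 November 2031

Adding 5 calendar days to 6 June 2031 gives 11 June 2031, which is the last day of the objection period.
The last day of the standstill period: 11 June 2031 + 28 days = 9 July 2031.
Adding 82 calendar days to 9 July 2031 gives 29 September 2031, which is the last day of the waiting period.
The date disbursement becomes effective: 29 September 2031 + 53 days = 21 November 2031.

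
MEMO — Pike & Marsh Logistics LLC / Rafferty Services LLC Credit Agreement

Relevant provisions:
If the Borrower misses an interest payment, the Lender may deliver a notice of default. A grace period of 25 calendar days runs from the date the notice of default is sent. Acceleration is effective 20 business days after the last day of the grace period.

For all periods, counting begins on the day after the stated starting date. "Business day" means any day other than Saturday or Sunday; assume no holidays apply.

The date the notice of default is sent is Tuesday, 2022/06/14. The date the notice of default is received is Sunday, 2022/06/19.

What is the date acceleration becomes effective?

Adding 25 calendar days to 2022/06/14 gives 2022/07/09, which is the last day of the grace period.
From Saturday, 2022/07/09, 20 business days (Jul 11, Jul 12, Jul 13, Jul 14, …, Aug 3, Aug 4, Aug 5, skipping weekends) brings us to Friday, 2022/08/05, which is the date acceleration becomes effective.

2022/08/05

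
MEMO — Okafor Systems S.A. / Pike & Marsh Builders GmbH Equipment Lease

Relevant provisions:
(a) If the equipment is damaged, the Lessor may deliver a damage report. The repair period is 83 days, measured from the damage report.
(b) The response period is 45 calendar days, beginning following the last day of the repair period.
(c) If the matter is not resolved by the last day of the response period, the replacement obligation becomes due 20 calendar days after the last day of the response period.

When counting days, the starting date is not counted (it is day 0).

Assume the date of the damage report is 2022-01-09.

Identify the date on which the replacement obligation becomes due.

2022-06-06

The last day of the repair period: 2022-01-09 + 83 days = 2022-04-02.
The last day of the response period: 45 calendar days after 2022-04-02 is 2022-05-17.
The date on which the replacement obligation becomes due: 2022-05-17 + 20 days = 2022-06-06.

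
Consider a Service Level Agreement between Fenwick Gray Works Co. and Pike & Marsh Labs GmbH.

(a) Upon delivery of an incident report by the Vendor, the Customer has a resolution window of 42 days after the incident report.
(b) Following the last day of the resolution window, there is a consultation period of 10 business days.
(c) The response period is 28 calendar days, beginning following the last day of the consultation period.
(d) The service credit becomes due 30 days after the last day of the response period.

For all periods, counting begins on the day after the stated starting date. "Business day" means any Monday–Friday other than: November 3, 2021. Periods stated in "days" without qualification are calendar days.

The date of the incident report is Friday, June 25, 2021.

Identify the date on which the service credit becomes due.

The last day of the resolution window: 42 calendar days after June 25, 2021 is August 6, 2021.
The last day of the consultation period: counting 10 business days from Friday, August 6, 2021 (Aug 9, Aug 10, Aug 11, Aug 12, Aug 13, Aug 16, Aug 17, Aug 18, Aug 19, Aug 20, skipping weekends) reaches Friday, August 20, 2021.
The last day of the response period: 28 calendar days after August 20, 2021 is September 17, 2021.
Adding 30 calendar days to September 17, 2021 gives October 17, 2021, which is the date on which the service credit becomes due.

October 17, 2021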